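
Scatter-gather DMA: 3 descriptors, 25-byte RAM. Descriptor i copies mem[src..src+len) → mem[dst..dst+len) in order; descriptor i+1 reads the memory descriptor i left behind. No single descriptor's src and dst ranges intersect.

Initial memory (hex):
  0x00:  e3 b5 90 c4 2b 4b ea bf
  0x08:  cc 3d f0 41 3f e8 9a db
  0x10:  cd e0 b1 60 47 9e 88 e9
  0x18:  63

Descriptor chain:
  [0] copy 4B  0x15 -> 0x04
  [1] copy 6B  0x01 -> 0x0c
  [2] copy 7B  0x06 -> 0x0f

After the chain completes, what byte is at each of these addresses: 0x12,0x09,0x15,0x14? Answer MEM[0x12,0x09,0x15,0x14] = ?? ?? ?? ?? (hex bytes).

MEM[0x12,0x09,0x15,0x14] = 3d 3d b5 41

[0] 0x15->0x04 len=4 : 9e 88 e9 63
[1] 0x01->0x0c len=6 : b5 90 c4 9e 88 e9
[2] 0x06->0x0f len=7 : e9 63 cc 3d f0 41 b5
query mem[0x12]=0x3d, mem[0x09]=0x3d, mem[0x15]=0xb5, mem[0x14]=0x41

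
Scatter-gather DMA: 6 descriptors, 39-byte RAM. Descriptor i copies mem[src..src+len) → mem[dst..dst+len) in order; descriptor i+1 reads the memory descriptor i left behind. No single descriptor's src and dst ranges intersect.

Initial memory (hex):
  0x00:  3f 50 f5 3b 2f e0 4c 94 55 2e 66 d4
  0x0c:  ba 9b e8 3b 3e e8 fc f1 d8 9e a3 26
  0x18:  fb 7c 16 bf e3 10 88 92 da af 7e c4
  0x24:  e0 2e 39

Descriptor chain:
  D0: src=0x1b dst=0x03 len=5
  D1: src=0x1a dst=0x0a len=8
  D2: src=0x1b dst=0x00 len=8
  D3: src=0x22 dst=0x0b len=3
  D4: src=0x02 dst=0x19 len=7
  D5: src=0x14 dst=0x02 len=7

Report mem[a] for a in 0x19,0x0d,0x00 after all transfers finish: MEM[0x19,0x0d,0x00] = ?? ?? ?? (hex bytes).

D0: mem[0x03..0x07] <- [bf e3 10 88 92]
D1: mem[0x0a..0x11] <- [16 bf e3 10 88 92 da af]
D2: mem[0x00..0x07] <- [bf e3 10 88 92 da af 7e]
D3: mem[0x0b..0x0d] <- [7e c4 e0]
D4: mem[0x19..0x1f] <- [10 88 92 da af 7e 55]
D5: mem[0x02..0x08] <- [d8 9e a3 26 fb 10 88]
query mem[0x19]=0x10, mem[0x0d]=0xe0, mem[0x00]=0xbf

MEM[0x19,0x0d,0x00] = 10 e0 bf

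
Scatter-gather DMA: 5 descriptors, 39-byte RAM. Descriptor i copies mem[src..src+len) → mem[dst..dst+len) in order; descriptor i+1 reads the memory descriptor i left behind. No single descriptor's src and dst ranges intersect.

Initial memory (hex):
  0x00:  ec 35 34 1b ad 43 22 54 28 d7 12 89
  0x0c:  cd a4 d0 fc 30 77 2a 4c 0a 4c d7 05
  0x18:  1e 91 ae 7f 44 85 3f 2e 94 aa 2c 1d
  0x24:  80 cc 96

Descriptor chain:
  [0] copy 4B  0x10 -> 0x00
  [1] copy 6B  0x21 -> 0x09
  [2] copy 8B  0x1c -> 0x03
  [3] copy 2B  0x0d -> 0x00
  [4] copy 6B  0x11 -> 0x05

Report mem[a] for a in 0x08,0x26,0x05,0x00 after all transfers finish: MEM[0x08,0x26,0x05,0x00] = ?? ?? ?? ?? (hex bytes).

[0] 0x10->0x00 len=4 : 30 77 2a 4c
[1] 0x21->0x09 len=6 : aa 2c 1d 80 cc 96
[2] 0x1c->0x03 len=8 : 44 85 3f 2e 94 aa 2c 1d
[3] 0x0d->0x00 len=2 : cc 96
[4] 0x11->0x05 len=6 : 77 2a 4c 0a 4c d7
query mem[0x08]=0x0a, mem[0x26]=0x96, mem[0x05]=0x77, mem[0x00]=0xcc

MEM[0x08,0x26,0x05,0x00] = 0a 96 77 cc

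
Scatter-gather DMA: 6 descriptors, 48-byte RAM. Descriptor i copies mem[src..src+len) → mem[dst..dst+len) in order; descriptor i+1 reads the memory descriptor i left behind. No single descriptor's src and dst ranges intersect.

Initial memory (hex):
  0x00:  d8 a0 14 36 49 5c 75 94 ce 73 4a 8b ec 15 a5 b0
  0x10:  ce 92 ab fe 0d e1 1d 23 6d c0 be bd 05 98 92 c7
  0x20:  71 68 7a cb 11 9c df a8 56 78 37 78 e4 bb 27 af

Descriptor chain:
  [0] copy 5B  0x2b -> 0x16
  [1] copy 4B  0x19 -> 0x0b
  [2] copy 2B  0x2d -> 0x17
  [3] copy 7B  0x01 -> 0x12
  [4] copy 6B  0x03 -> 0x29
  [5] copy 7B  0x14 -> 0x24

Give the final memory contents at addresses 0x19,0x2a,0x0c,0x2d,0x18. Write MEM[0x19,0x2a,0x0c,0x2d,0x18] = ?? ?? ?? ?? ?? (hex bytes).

MEM[0x19,0x2a,0x0c,0x2d,0x18] = 27 af af 94 94

  after D0: wrote 5B at 0x16 = 78e4bb27af
  after D1: wrote 4B at 0x0b = 27afbd05
  after D2: wrote 2B at 0x17 = bb27
  after D3: wrote 7B at 0x12 = a01436495c7594
  after D4: wrote 6B at 0x29 = 36495c7594ce
  after D5: wrote 7B at 0x24 = 36495c759427af
query mem[0x19]=0x27, mem[0x2a]=0xaf, mem[0x0c]=0xaf, mem[0x2d]=0x94, mem[0x18]=0x94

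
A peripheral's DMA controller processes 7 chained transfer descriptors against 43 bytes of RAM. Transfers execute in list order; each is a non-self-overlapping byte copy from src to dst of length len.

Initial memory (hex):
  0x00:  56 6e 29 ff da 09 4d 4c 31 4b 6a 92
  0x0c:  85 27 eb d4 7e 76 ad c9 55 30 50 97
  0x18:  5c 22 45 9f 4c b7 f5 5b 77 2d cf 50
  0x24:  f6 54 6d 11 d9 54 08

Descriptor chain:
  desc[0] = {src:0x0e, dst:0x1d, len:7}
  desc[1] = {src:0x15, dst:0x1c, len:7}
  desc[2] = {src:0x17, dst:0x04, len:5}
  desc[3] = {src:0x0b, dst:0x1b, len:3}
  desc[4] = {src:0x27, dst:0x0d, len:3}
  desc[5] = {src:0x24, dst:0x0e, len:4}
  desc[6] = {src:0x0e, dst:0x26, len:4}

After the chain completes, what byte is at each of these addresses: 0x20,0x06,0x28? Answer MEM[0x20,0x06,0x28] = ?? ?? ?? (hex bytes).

MEM[0x20,0x06,0x28] = 22 22 6d

  after D0: wrote 7B at 0x1d = ebd47e76adc955
  after D1: wrote 7B at 0x1c = 3050975c22459f
  after D2: wrote 5B at 0x04 = 975c22459f
  after D3: wrote 3B at 0x1b = 928527
  after D4: wrote 3B at 0x0d = 11d954
  after D5: wrote 4B at 0x0e = f6546d11
  after D6: wrote 4B at 0x26 = f6546d11
query mem[0x20]=0x22, mem[0x06]=0x22, mem[0x28]=0x6d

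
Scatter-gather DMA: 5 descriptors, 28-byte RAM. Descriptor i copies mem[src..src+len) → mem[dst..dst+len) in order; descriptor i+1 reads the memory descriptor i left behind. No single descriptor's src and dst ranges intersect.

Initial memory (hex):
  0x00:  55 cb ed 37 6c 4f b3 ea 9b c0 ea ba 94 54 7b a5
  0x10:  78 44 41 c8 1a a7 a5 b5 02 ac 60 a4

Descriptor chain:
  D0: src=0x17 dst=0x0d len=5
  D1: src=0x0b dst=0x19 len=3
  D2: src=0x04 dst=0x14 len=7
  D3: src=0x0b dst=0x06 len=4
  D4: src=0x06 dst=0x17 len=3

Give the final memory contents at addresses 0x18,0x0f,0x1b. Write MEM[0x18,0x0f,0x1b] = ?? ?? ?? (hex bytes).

MEM[0x18,0x0f,0x1b] = 94 ac b5

#0 dst[0x0d+5] := {0xb5,0x02,0xac,0x60,0xa4}
#1 dst[0x19+3] := {0xba,0x94,0xb5}
#2 dst[0x14+7] := {0x6c,0x4f,0xb3,0xea,0x9b,0xc0,0xea}
#3 dst[0x06+4] := {0xba,0x94,0xb5,0x02}
#4 dst[0x17+3] := {0xba,0x94,0xb5}
query mem[0x18]=0x94, mem[0x0f]=0xac, mem[0x1b]=0xb5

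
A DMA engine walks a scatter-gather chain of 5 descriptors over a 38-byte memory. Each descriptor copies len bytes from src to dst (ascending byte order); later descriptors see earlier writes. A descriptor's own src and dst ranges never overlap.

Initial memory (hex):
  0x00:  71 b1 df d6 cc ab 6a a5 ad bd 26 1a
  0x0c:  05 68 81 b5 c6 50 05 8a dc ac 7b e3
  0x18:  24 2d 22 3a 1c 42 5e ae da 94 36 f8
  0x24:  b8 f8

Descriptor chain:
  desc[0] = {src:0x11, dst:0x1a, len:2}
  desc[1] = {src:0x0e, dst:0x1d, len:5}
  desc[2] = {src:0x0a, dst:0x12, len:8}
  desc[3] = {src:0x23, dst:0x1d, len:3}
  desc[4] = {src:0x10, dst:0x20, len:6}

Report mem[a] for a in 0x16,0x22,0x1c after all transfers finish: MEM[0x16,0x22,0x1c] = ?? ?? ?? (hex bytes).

  after D0: wrote 2B at 0x1a = 5005
  after D1: wrote 5B at 0x1d = 81b5c65005
  after D2: wrote 8B at 0x12 = 261a056881b5c650
  after D3: wrote 3B at 0x1d = f8b8f8
  after D4: wrote 6B at 0x20 = c650261a0568
query mem[0x16]=0x81, mem[0x22]=0x26, mem[0x1c]=0x1c

MEM[0x16,0x22,0x1c] = 81 26 1c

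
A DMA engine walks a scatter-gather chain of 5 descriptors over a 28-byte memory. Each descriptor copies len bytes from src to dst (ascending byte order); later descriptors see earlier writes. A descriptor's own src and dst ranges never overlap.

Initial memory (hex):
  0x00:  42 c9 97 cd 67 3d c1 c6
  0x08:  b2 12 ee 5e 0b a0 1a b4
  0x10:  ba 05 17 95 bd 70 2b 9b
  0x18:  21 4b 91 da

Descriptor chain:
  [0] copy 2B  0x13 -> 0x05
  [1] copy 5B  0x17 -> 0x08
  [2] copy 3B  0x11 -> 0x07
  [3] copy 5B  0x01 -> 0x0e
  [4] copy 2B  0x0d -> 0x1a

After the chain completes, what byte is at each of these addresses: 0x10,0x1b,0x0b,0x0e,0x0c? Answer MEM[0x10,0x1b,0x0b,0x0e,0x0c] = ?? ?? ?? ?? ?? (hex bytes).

[0] 0x13->0x05 len=2 : 95 bd
[1] 0x17->0x08 len=5 : 9b 21 4b 91 da
[2] 0x11->0x07 len=3 : 05 17 95
[3] 0x01->0x0e len=5 : c9 97 cd 67 95
[4] 0x0d->0x1a len=2 : a0 c9
query mem[0x10]=0xcd, mem[0x1b]=0xc9, mem[0x0b]=0x91, mem[0x0e]=0xc9, mem[0x0c]=0xda

MEM[0x10,0x1b,0x0b,0x0e,0x0c] = cd c9 91 c9 da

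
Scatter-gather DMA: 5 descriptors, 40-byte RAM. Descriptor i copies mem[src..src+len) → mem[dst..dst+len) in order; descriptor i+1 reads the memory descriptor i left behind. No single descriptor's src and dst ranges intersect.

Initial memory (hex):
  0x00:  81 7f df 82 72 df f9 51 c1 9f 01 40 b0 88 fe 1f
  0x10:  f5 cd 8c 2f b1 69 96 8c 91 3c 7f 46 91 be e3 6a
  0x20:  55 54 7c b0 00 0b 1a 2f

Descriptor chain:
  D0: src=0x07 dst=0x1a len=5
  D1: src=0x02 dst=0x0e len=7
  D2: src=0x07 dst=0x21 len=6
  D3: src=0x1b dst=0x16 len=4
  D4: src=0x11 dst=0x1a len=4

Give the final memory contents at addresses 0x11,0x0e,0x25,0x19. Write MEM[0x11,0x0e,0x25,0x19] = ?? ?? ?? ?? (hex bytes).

MEM[0x11,0x0e,0x25,0x19] = df df 40 40

  after D0: wrote 5B at 0x1a = 51c19f0140
  after D1: wrote 7B at 0x0e = df8272dff951c1
  after D2: wrote 6B at 0x21 = 51c19f0140b0
  after D3: wrote 4B at 0x16 = c19f0140
  after D4: wrote 4B at 0x1a = dff951c1
query mem[0x11]=0xdf, mem[0x0e]=0xdf, mem[0x25]=0x40, mem[0x19]=0x40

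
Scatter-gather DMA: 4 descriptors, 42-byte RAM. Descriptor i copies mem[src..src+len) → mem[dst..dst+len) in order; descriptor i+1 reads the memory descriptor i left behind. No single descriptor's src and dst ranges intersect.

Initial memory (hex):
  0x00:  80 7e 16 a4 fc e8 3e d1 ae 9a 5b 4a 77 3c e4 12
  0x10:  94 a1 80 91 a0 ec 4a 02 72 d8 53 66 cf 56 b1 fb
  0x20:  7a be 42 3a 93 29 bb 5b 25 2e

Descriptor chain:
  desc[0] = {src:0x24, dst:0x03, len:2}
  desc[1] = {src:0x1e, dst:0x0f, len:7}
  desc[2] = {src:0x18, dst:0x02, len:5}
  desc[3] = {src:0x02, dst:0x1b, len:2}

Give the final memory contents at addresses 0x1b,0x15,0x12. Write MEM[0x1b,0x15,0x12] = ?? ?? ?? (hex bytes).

[0] 0x24->0x03 len=2 : 93 29
[1] 0x1e->0x0f len=7 : b1 fb 7a be 42 3a 93
[2] 0x18->0x02 len=5 : 72 d8 53 66 cf
[3] 0x02->0x1b len=2 : 72 d8
query mem[0x1b]=0x72, mem[0x15]=0x93, mem[0x12]=0xbe

MEM[0x1b,0x15,0x12] = 72 93 be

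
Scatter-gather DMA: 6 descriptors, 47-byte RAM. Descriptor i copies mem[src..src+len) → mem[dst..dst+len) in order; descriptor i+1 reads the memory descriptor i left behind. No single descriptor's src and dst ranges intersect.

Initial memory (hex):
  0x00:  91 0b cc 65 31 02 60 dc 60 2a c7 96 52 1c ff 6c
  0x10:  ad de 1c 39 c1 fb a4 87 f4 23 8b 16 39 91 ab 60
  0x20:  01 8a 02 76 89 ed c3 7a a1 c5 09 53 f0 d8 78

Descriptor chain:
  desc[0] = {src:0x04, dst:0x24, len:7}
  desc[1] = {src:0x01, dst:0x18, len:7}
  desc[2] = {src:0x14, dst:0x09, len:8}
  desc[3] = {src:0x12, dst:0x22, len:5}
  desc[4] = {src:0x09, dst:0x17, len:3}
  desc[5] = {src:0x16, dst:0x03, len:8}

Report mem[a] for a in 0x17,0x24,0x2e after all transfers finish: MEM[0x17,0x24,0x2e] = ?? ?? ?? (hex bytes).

MEM[0x17,0x24,0x2e] = c1 c1 78

#0 dst[0x24+7] := {0x31,0x02,0x60,0xdc,0x60,0x2a,0xc7}
#1 dst[0x18+7] := {0x0b,0xcc,0x65,0x31,0x02,0x60,0xdc}
#2 dst[0x09+8] := {0xc1,0xfb,0xa4,0x87,0x0b,0xcc,0x65,0x31}
#3 dst[0x22+5] := {0x1c,0x39,0xc1,0xfb,0xa4}
#4 dst[0x17+3] := {0xc1,0xfb,0xa4}
#5 dst[0x03+8] := {0xa4,0xc1,0xfb,0xa4,0x65,0x31,0x02,0x60}
query mem[0x17]=0xc1, mem[0x24]=0xc1, mem[0x2e]=0x78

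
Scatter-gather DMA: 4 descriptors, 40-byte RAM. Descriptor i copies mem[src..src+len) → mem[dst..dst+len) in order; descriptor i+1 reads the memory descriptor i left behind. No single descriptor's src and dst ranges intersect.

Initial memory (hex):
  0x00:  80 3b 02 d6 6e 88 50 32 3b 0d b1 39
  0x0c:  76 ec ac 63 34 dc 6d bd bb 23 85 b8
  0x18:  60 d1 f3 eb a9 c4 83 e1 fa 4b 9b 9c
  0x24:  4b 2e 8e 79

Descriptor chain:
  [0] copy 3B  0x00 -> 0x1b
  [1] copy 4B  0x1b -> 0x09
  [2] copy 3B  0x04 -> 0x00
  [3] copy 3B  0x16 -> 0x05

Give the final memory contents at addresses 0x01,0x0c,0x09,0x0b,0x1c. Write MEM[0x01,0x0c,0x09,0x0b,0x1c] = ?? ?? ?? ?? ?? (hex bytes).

MEM[0x01,0x0c,0x09,0x0b,0x1c] = 88 83 80 02 3b

D0: mem[0x1b..0x1d] <- [80 3b 02]
D1: mem[0x09..0x0c] <- [80 3b 02 83]
D2: mem[0x00..0x02] <- [6e 88 50]
D3: mem[0x05..0x07] <- [85 b8 60]
query mem[0x01]=0x88, mem[0x0c]=0x83, mem[0x09]=0x80, mem[0x0b]=0x02, mem[0x1c]=0x3b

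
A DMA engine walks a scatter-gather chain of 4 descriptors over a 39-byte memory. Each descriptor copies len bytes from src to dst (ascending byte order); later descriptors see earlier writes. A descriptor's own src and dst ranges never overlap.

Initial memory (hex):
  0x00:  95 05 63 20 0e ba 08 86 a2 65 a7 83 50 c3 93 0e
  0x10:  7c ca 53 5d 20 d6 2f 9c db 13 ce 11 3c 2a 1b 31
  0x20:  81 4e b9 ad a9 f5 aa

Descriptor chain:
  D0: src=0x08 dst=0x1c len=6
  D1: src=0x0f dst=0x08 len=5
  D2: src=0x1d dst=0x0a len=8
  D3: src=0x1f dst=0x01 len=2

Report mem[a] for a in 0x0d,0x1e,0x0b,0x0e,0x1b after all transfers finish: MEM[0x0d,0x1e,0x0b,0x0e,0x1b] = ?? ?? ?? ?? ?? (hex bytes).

MEM[0x0d,0x1e,0x0b,0x0e,0x1b] = 50 a7 a7 c3 11

#0 dst[0x1c+6] := {0xa2,0x65,0xa7,0x83,0x50,0xc3}
#1 dst[0x08+5] := {0x0e,0x7c,0xca,0x53,0x5d}
#2 dst[0x0a+8] := {0x65,0xa7,0x83,0x50,0xc3,0xb9,0xad,0xa9}
#3 dst[0x01+2] := {0x83,0x50}
query mem[0x0d]=0x50, mem[0x1e]=0xa7, mem[0x0b]=0xa7, mem[0x0e]=0xc3, mem[0x1b]=0x11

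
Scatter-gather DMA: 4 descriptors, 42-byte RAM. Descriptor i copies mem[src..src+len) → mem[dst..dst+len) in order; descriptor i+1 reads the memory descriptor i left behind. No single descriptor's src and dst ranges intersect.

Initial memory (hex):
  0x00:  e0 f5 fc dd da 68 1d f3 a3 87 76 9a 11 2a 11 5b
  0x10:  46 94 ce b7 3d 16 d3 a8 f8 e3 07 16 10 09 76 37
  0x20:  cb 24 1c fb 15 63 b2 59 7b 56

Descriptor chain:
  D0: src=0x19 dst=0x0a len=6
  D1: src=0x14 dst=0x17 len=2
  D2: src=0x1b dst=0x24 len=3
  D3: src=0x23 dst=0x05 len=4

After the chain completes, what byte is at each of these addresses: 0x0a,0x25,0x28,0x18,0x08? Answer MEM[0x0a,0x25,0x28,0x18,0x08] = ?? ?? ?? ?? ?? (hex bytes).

MEM[0x0a,0x25,0x28,0x18,0x08] = e3 10 7b 16 09

#0 dst[0x0a+6] := {0xe3,0x07,0x16,0x10,0x09,0x76}
#1 dst[0x17+2] := {0x3d,0x16}
#2 dst[0x24+3] := {0x16,0x10,0x09}
#3 dst[0x05+4] := {0xfb,0x16,0x10,0x09}
query mem[0x0a]=0xe3, mem[0x25]=0x10, mem[0x28]=0x7b, mem[0x18]=0x16, mem[0x08]=0x09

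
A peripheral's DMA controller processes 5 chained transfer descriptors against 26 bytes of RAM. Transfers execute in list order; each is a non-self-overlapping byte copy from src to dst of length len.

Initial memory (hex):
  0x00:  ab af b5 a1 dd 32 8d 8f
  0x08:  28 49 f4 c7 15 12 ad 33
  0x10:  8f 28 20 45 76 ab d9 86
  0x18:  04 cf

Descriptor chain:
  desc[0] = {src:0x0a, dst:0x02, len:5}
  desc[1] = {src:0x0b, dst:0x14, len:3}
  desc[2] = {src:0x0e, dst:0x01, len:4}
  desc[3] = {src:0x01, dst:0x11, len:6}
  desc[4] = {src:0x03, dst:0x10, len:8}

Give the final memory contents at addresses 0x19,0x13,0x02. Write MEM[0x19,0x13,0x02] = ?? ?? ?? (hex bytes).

MEM[0x19,0x13,0x02] = cf ad 33

[0] 0x0a->0x02 len=5 : f4 c7 15 12 ad
[1] 0x0b->0x14 len=3 : c7 15 12
[2] 0x0e->0x01 len=4 : ad 33 8f 28
[3] 0x01->0x11 len=6 : ad 33 8f 28 12 ad
[4] 0x03->0x10 len=8 : 8f 28 12 ad 8f 28 49 f4
query mem[0x19]=0xcf, mem[0x13]=0xad, mem[0x02]=0x33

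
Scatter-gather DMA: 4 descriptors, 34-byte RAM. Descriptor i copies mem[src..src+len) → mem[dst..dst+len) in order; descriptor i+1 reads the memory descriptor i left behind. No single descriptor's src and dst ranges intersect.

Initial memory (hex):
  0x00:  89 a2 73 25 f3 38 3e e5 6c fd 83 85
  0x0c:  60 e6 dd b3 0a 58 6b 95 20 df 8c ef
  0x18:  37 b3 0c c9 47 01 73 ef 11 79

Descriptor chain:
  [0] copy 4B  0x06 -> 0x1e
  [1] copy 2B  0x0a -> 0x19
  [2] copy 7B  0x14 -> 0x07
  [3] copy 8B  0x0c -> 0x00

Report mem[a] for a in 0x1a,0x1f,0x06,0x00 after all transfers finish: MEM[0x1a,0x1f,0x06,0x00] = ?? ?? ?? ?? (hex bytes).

  after D0: wrote 4B at 0x1e = 3ee56cfd
  after D1: wrote 2B at 0x19 = 8385
  after D2: wrote 7B at 0x07 = 20df8cef378385
  after D3: wrote 8B at 0x00 = 8385ddb30a586b95
query mem[0x1a]=0x85, mem[0x1f]=0xe5, mem[0x06]=0x6b, mem[0x00]=0x83

MEM[0x1a,0x1f,0x06,0x00] = 85 e5 6b 83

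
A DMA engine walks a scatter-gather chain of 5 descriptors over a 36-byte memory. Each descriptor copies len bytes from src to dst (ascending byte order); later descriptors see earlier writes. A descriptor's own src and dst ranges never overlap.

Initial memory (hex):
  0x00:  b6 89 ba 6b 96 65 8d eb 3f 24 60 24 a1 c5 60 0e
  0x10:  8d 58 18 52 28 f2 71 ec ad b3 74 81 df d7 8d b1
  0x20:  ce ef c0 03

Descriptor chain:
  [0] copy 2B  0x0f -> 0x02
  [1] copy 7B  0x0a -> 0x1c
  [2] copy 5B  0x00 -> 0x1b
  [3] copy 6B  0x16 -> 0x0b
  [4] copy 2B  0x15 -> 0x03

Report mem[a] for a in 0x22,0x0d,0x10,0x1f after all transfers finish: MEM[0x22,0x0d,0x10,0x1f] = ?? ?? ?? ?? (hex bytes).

[0] 0x0f->0x02 len=2 : 0e 8d
[1] 0x0a->0x1c len=7 : 60 24 a1 c5 60 0e 8d
[2] 0x00->0x1b len=5 : b6 89 0e 8d 96
[3] 0x16->0x0b len=6 : 71 ec ad b3 74 b6
[4] 0x15->0x03 len=2 : f2 71
query mem[0x22]=0x8d, mem[0x0d]=0xad, mem[0x10]=0xb6, mem[0x1f]=0x96

MEM[0x22,0x0d,0x10,0x1f] = 8d ad b6 96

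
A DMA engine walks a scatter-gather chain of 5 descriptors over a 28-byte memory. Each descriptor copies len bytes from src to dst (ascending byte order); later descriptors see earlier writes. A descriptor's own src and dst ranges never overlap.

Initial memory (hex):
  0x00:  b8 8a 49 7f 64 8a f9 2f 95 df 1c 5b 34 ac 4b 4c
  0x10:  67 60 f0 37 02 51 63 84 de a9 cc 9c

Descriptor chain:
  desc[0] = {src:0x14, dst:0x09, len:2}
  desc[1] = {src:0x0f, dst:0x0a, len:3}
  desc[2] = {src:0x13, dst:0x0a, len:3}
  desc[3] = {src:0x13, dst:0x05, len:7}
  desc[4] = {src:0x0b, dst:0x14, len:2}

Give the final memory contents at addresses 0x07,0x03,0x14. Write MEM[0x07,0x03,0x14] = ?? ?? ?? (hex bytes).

MEM[0x07,0x03,0x14] = 51 7f a9

  after D0: wrote 2B at 0x09 = 0251
  after D1: wrote 3B at 0x0a = 4c6760
  after D2: wrote 3B at 0x0a = 370251
  after D3: wrote 7B at 0x05 = 3702516384dea9
  after D4: wrote 2B at 0x14 = a951
query mem[0x07]=0x51, mem[0x03]=0x7f, mem[0x14]=0xa9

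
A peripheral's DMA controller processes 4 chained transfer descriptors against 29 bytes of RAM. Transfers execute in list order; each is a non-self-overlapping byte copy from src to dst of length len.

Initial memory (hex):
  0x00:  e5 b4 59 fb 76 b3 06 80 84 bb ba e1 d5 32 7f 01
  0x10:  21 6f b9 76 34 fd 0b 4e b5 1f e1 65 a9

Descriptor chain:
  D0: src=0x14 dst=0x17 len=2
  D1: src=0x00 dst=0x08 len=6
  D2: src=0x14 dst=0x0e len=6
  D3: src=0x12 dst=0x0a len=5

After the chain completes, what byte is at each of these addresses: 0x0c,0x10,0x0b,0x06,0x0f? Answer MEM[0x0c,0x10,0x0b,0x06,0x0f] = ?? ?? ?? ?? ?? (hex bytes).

MEM[0x0c,0x10,0x0b,0x06,0x0f] = 34 0b 1f 06 fd

[0] 0x14->0x17 len=2 : 34 fd
[1] 0x00->0x08 len=6 : e5 b4 59 fb 76 b3
[2] 0x14->0x0e len=6 : 34 fd 0b 34 fd 1f
[3] 0x12->0x0a len=5 : fd 1f 34 fd 0b
query mem[0x0c]=0x34, mem[0x10]=0x0b, mem[0x0b]=0x1f, mem[0x06]=0x06, mem[0x0f]=0xfd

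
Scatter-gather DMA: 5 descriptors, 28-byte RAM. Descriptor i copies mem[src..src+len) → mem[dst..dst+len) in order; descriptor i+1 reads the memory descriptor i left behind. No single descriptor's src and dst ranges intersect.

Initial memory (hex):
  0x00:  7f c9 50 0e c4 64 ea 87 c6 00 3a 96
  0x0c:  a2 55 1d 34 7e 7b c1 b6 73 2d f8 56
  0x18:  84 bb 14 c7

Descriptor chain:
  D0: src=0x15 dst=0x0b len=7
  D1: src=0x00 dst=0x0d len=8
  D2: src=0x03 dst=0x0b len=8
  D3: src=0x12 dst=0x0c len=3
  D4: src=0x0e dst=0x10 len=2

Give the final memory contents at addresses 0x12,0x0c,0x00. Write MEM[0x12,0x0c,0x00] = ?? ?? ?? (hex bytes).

MEM[0x12,0x0c,0x00] = 3a 3a 7f

  after D0: wrote 7B at 0x0b = 2df85684bb14c7
  after D1: wrote 8B at 0x0d = 7fc9500ec464ea87
  after D2: wrote 8B at 0x0b = 0ec464ea87c6003a
  after D3: wrote 3B at 0x0c = 3aea87
  after D4: wrote 2B at 0x10 = 8787
query mem[0x12]=0x3a, mem[0x0c]=0x3a, mem[0x00]=0x7f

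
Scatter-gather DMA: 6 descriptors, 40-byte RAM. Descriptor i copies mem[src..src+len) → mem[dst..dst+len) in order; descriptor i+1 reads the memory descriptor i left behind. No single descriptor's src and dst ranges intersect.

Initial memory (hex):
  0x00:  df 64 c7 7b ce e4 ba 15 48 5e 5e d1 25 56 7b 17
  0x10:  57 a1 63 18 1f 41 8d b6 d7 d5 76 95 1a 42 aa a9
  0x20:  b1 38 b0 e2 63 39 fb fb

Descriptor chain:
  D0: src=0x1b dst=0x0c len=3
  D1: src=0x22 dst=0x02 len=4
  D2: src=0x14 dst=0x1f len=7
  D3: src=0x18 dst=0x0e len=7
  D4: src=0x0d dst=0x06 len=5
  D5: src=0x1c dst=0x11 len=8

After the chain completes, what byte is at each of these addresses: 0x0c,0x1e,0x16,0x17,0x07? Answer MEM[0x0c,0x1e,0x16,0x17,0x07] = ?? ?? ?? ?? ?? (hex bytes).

MEM[0x0c,0x1e,0x16,0x17,0x07] = 95 aa 8d b6 d7

[0] 0x1b->0x0c len=3 : 95 1a 42
[1] 0x22->0x02 len=4 : b0 e2 63 39
[2] 0x14->0x1f len=7 : 1f 41 8d b6 d7 d5 76
[3] 0x18->0x0e len=7 : d7 d5 76 95 1a 42 aa
[4] 0x0d->0x06 len=5 : 1a d7 d5 76 95
[5] 0x1c->0x11 len=8 : 1a 42 aa 1f 41 8d b6 d7
query mem[0x0c]=0x95, mem[0x1e]=0xaa, mem[0x16]=0x8d, mem[0x17]=0xb6, mem[0x07]=0xd7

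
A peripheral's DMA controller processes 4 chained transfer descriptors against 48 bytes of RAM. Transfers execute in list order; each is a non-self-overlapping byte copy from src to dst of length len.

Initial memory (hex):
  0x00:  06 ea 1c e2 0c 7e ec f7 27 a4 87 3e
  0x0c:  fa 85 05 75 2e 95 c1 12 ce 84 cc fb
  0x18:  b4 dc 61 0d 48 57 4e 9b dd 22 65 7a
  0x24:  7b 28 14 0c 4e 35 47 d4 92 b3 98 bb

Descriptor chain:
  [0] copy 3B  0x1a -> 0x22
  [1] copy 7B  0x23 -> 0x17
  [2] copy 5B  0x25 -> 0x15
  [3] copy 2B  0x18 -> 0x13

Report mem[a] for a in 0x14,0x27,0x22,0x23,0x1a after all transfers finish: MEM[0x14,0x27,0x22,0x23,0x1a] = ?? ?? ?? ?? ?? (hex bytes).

MEM[0x14,0x27,0x22,0x23,0x1a] = 35 0c 61 0d 14

[0] 0x1a->0x22 len=3 : 61 0d 48
[1] 0x23->0x17 len=7 : 0d 48 28 14 0c 4e 35
[2] 0x25->0x15 len=5 : 28 14 0c 4e 35
[3] 0x18->0x13 len=2 : 4e 35
query mem[0x14]=0x35, mem[0x27]=0x0c, mem[0x22]=0x61, mem[0x23]=0x0d, mem[0x1a]=0x14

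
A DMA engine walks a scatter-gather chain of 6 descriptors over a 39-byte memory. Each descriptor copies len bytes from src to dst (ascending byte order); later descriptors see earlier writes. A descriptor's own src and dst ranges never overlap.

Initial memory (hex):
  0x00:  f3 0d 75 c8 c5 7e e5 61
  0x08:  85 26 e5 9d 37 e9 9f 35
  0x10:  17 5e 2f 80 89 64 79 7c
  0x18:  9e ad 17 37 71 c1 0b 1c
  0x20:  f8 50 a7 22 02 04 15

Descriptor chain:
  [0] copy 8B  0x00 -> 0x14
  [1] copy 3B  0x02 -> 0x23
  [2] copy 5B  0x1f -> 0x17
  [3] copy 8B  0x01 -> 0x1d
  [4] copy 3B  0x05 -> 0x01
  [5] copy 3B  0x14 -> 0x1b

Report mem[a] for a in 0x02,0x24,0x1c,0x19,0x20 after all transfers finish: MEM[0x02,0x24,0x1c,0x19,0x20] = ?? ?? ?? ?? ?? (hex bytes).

[0] 0x00->0x14 len=8 : f3 0d 75 c8 c5 7e e5 61
[1] 0x02->0x23 len=3 : 75 c8 c5
[2] 0x1f->0x17 len=5 : 1c f8 50 a7 75
[3] 0x01->0x1d len=8 : 0d 75 c8 c5 7e e5 61 85
[4] 0x05->0x01 len=3 : 7e e5 61
[5] 0x14->0x1b len=3 : f3 0d 75
query mem[0x02]=0xe5, mem[0x24]=0x85, mem[0x1c]=0x0d, mem[0x19]=0x50, mem[0x20]=0xc5

MEM[0x02,0x24,0x1c,0x19,0x20] = e5 85 0d 50 c5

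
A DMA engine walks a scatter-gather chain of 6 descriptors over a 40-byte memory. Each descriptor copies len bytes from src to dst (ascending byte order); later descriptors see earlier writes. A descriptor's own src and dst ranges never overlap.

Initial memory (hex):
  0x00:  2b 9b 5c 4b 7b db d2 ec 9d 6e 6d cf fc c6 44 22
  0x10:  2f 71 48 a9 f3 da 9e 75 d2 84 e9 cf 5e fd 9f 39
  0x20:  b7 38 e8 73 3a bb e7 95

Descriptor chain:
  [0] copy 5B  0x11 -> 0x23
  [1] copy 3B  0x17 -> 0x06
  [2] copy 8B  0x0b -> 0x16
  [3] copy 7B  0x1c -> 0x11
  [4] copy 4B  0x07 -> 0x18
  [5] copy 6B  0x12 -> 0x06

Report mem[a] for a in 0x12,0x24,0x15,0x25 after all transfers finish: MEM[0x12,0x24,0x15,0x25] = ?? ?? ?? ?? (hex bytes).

[0] 0x11->0x23 len=5 : 71 48 a9 f3 da
[1] 0x17->0x06 len=3 : 75 d2 84
[2] 0x0b->0x16 len=8 : cf fc c6 44 22 2f 71 48
[3] 0x1c->0x11 len=7 : 71 48 9f 39 b7 38 e8
[4] 0x07->0x18 len=4 : d2 84 6e 6d
[5] 0x12->0x06 len=6 : 48 9f 39 b7 38 e8
query mem[0x12]=0x48, mem[0x24]=0x48, mem[0x15]=0xb7, mem[0x25]=0xa9

MEM[0x12,0x24,0x15,0x25] = 48 48 b7 a9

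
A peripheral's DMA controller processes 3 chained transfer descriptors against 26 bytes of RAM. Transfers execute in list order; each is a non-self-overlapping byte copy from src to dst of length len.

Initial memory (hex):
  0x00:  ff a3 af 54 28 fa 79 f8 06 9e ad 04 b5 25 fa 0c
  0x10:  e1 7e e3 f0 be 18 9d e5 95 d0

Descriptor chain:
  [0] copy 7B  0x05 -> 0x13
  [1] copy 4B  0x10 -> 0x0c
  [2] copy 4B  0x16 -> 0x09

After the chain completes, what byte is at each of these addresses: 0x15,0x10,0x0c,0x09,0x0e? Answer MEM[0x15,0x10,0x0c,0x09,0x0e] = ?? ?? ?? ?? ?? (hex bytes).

MEM[0x15,0x10,0x0c,0x09,0x0e] = f8 e1 04 06 e3

#0 dst[0x13+7] := {0xfa,0x79,0xf8,0x06,0x9e,0xad,0x04}
#1 dst[0x0c+4] := {0xe1,0x7e,0xe3,0xfa}
#2 dst[0x09+4] := {0x06,0x9e,0xad,0x04}
query mem[0x15]=0xf8, mem[0x10]=0xe1, mem[0x0c]=0x04, mem[0x09]=0x06, mem[0x0e]=0xe3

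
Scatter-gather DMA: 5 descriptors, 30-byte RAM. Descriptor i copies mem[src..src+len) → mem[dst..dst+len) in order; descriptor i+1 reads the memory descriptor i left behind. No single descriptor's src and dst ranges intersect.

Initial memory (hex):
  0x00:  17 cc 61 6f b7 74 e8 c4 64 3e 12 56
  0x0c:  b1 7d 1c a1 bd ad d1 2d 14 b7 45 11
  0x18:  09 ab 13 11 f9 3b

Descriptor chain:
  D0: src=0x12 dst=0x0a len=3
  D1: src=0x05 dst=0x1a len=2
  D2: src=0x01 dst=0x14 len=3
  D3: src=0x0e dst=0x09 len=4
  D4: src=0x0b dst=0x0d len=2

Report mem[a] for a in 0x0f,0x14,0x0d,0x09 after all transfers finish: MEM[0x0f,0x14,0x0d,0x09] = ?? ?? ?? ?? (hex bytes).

MEM[0x0f,0x14,0x0d,0x09] = a1 cc bd 1c

[0] 0x12->0x0a len=3 : d1 2d 14
[1] 0x05->0x1a len=2 : 74 e8
[2] 0x01->0x14 len=3 : cc 61 6f
[3] 0x0e->0x09 len=4 : 1c a1 bd ad
[4] 0x0b->0x0d len=2 : bd ad
query mem[0x0f]=0xa1, mem[0x14]=0xcc, mem[0x0d]=0xbd, mem[0x09]=0x1c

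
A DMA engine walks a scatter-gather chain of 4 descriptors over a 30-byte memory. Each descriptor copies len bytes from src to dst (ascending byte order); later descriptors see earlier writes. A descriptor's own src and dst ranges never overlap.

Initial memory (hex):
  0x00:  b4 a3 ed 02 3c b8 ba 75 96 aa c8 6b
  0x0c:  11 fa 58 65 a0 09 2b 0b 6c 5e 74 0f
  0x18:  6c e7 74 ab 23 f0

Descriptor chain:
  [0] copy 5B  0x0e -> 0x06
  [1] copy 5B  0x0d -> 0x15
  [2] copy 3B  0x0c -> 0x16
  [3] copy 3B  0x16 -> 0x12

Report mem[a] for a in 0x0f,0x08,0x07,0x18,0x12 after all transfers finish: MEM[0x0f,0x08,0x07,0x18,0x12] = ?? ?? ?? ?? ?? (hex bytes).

  after D0: wrote 5B at 0x06 = 5865a0092b
  after D1: wrote 5B at 0x15 = fa5865a009
  after D2: wrote 3B at 0x16 = 11fa58
  after D3: wrote 3B at 0x12 = 11fa58
query mem[0x0f]=0x65, mem[0x08]=0xa0, mem[0x07]=0x65, mem[0x18]=0x58, mem[0x12]=0x11

MEM[0x0f,0x08,0x07,0x18,0x12] = 65 a0 65 58 11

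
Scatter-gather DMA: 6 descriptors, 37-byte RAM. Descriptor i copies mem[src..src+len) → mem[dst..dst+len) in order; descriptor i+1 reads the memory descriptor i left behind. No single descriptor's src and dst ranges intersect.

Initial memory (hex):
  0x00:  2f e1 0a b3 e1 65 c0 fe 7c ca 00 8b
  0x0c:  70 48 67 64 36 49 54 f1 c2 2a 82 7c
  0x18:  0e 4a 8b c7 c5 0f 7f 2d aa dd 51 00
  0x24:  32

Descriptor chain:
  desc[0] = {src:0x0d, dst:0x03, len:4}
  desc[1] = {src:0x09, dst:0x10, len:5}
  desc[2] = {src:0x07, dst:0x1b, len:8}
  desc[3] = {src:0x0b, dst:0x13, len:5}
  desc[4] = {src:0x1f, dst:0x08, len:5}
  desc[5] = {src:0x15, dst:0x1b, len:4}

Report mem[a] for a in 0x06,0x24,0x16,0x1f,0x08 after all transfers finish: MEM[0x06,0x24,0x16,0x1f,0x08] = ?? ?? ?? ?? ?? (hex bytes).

#0 dst[0x03+4] := {0x48,0x67,0x64,0x36}
#1 dst[0x10+5] := {0xca,0x00,0x8b,0x70,0x48}
#2 dst[0x1b+8] := {0xfe,0x7c,0xca,0x00,0x8b,0x70,0x48,0x67}
#3 dst[0x13+5] := {0x8b,0x70,0x48,0x67,0x64}
#4 dst[0x08+5] := {0x8b,0x70,0x48,0x67,0x00}
#5 dst[0x1b+4] := {0x48,0x67,0x64,0x0e}
query mem[0x06]=0x36, mem[0x24]=0x32, mem[0x16]=0x67, mem[0x1f]=0x8b, mem[0x08]=0x8b

MEM[0x06,0x24,0x16,0x1f,0x08] = 36 32 67 8b 8b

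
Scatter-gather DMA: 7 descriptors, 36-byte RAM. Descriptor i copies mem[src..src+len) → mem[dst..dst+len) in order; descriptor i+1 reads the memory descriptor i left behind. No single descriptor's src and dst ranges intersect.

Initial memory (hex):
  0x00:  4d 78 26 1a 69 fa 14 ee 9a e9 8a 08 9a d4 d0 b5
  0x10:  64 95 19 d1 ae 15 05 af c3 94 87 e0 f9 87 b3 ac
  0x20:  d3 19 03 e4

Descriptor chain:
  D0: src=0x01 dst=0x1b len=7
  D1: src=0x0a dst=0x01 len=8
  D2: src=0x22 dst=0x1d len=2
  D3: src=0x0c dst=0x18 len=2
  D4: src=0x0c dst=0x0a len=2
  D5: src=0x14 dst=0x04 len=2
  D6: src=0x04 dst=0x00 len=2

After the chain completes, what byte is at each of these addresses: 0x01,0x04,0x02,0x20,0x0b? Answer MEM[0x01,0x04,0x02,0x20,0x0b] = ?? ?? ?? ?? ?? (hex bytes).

MEM[0x01,0x04,0x02,0x20,0x0b] = 15 ae 08 14 d4

[0] 0x01->0x1b len=7 : 78 26 1a 69 fa 14 ee
[1] 0x0a->0x01 len=8 : 8a 08 9a d4 d0 b5 64 95
[2] 0x22->0x1d len=2 : 03 e4
[3] 0x0c->0x18 len=2 : 9a d4
[4] 0x0c->0x0a len=2 : 9a d4
[5] 0x14->0x04 len=2 : ae 15
[6] 0x04->0x00 len=2 : ae 15
query mem[0x01]=0x15, mem[0x04]=0xae, mem[0x02]=0x08, mem[0x20]=0x14, mem[0x0b]=0xd4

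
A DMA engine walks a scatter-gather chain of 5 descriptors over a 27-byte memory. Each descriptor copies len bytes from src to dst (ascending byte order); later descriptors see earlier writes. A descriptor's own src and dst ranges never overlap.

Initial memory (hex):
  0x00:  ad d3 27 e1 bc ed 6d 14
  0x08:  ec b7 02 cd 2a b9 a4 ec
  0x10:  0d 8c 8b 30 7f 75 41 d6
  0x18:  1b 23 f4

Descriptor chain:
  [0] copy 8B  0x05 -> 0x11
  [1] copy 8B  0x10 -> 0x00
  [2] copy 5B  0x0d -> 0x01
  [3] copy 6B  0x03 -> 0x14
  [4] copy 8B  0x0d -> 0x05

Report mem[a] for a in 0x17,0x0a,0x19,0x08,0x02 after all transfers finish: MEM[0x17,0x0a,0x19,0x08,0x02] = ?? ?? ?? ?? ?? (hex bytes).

#0 dst[0x11+8] := {0xed,0x6d,0x14,0xec,0xb7,0x02,0xcd,0x2a}
#1 dst[0x00+8] := {0x0d,0xed,0x6d,0x14,0xec,0xb7,0x02,0xcd}
#2 dst[0x01+5] := {0xb9,0xa4,0xec,0x0d,0xed}
#3 dst[0x14+6] := {0xec,0x0d,0xed,0x02,0xcd,0xec}
#4 dst[0x05+8] := {0xb9,0xa4,0xec,0x0d,0xed,0x6d,0x14,0xec}
query mem[0x17]=0x02, mem[0x0a]=0x6d, mem[0x19]=0xec, mem[0x08]=0x0d, mem[0x02]=0xa4

MEM[0x17,0x0a,0x19,0x08,0x02] = 02 6d ec 0d a4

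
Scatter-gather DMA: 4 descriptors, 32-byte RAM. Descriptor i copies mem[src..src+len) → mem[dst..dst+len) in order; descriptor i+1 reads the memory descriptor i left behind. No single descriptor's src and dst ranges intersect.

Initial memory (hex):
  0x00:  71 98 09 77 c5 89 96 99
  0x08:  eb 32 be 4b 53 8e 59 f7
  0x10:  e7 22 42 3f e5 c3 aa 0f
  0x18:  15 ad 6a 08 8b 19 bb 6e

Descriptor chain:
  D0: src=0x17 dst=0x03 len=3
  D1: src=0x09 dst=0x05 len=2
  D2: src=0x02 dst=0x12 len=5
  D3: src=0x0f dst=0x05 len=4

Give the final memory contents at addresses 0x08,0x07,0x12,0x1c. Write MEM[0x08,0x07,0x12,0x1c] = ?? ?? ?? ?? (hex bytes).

MEM[0x08,0x07,0x12,0x1c] = 09 22 09 8b

D0: mem[0x03..0x05] <- [0f 15 ad]
D1: mem[0x05..0x06] <- [32 be]
D2: mem[0x12..0x16] <- [09 0f 15 32 be]
D3: mem[0x05..0x08] <- [f7 e7 22 09]
query mem[0x08]=0x09, mem[0x07]=0x22, mem[0x12]=0x09, mem[0x1c]=0x8b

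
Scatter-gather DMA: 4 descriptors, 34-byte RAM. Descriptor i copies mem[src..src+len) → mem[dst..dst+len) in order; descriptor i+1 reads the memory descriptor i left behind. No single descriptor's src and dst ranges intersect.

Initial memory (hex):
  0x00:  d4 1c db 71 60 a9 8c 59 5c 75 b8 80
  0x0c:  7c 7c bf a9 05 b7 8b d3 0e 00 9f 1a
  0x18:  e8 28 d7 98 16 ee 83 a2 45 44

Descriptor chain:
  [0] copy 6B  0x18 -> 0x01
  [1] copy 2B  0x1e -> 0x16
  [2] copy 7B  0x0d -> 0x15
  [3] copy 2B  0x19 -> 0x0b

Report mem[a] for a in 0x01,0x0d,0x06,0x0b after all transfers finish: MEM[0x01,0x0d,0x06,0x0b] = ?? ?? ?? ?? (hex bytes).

D0: mem[0x01..0x06] <- [e8 28 d7 98 16 ee]
D1: mem[0x16..0x17] <- [83 a2]
D2: mem[0x15..0x1b] <- [7c bf a9 05 b7 8b d3]
D3: mem[0x0b..0x0c] <- [b7 8b]
query mem[0x01]=0xe8, mem[0x0d]=0x7c, mem[0x06]=0xee, mem[0x0b]=0xb7

MEM[0x01,0x0d,0x06,0x0b] = e8 7c ee b7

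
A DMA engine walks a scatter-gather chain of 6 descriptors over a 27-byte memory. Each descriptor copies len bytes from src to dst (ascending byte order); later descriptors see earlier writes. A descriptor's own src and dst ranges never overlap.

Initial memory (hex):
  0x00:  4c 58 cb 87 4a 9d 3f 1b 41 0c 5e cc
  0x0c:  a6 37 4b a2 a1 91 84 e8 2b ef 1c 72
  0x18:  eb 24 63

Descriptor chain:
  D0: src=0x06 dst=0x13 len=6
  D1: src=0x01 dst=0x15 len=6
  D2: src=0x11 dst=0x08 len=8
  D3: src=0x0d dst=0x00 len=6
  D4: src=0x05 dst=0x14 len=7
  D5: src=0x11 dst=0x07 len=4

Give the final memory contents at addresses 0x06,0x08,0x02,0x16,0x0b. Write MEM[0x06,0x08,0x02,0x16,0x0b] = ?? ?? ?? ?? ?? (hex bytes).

D0: mem[0x13..0x18] <- [3f 1b 41 0c 5e cc]
D1: mem[0x15..0x1a] <- [58 cb 87 4a 9d 3f]
D2: mem[0x08..0x0f] <- [91 84 3f 1b 58 cb 87 4a]
D3: mem[0x00..0x05] <- [cb 87 4a a1 91 84]
D4: mem[0x14..0x1a] <- [84 3f 1b 91 84 3f 1b]
D5: mem[0x07..0x0a] <- [91 84 3f 84]
query mem[0x06]=0x3f, mem[0x08]=0x84, mem[0x02]=0x4a, mem[0x16]=0x1b, mem[0x0b]=0x1b

MEM[0x06,0x08,0x02,0x16,0x0b] = 3f 84 4a 1b 1b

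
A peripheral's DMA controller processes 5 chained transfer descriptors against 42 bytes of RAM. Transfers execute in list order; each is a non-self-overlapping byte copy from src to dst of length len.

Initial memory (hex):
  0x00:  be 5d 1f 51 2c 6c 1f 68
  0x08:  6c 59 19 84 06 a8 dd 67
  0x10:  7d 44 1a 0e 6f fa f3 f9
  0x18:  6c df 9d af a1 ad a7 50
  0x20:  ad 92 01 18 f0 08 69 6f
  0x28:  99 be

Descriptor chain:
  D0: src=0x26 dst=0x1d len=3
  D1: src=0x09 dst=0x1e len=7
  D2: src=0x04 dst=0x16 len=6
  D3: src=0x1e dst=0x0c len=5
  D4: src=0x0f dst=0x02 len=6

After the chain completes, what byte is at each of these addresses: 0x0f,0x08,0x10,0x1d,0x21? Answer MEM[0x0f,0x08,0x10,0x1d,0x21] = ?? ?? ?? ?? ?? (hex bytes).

MEM[0x0f,0x08,0x10,0x1d,0x21] = 06 6c a8 69 06

#0 dst[0x1d+3] := {0x69,0x6f,0x99}
#1 dst[0x1e+7] := {0x59,0x19,0x84,0x06,0xa8,0xdd,0x67}
#2 dst[0x16+6] := {0x2c,0x6c,0x1f,0x68,0x6c,0x59}
#3 dst[0x0c+5] := {0x59,0x19,0x84,0x06,0xa8}
#4 dst[0x02+6] := {0x06,0xa8,0x44,0x1a,0x0e,0x6f}
query mem[0x0f]=0x06, mem[0x08]=0x6c, mem[0x10]=0xa8, mem[0x1d]=0x69, mem[0x21]=0x06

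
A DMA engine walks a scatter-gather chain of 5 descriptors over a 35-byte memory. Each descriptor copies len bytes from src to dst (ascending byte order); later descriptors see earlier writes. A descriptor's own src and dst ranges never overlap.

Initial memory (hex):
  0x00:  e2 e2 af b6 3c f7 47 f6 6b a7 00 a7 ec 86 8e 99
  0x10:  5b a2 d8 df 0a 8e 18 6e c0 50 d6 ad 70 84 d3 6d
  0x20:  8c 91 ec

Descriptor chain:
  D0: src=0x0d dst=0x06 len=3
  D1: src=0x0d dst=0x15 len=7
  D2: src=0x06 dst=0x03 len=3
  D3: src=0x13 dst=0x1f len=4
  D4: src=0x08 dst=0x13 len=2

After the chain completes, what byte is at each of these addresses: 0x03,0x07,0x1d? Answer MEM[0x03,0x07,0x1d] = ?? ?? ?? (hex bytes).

  after D0: wrote 3B at 0x06 = 868e99
  after D1: wrote 7B at 0x15 = 868e995ba2d8df
  after D2: wrote 3B at 0x03 = 868e99
  after D3: wrote 4B at 0x1f = df0a868e
  after D4: wrote 2B at 0x13 = 99a7
query mem[0x03]=0x86, mem[0x07]=0x8e, mem[0x1d]=0x84

MEM[0x03,0x07,0x1d] = 86 8e 84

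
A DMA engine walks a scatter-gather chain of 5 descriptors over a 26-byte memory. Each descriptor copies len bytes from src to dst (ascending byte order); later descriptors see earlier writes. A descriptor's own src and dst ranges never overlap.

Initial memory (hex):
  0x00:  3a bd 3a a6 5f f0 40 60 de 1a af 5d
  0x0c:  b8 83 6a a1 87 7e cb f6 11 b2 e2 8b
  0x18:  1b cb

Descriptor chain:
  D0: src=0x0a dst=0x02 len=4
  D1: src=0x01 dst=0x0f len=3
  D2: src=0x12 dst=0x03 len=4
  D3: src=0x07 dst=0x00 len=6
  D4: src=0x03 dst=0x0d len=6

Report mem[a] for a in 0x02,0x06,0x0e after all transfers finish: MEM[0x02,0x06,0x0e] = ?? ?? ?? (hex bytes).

  after D0: wrote 4B at 0x02 = af5db883
  after D1: wrote 3B at 0x0f = bdaf5d
  after D2: wrote 4B at 0x03 = cbf611b2
  after D3: wrote 6B at 0x00 = 60de1aaf5db8
  after D4: wrote 6B at 0x0d = af5db8b260de
query mem[0x02]=0x1a, mem[0x06]=0xb2, mem[0x0e]=0x5d

MEM[0x02,0x06,0x0e] = 1a b2 5d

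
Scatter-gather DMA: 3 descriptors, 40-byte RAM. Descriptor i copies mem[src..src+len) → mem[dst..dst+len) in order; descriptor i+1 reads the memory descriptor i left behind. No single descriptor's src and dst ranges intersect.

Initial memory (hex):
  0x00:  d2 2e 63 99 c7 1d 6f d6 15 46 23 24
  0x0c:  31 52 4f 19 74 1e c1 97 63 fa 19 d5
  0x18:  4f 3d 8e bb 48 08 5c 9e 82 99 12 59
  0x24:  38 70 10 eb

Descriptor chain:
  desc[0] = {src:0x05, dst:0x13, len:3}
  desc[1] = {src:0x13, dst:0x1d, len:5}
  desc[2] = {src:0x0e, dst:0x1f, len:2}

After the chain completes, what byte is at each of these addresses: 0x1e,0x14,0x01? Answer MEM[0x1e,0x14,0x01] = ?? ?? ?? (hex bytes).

MEM[0x1e,0x14,0x01] = 6f 6f 2e

  after D0: wrote 3B at 0x13 = 1d6fd6
  after D1: wrote 5B at 0x1d = 1d6fd619d5
  after D2: wrote 2B at 0x1f = 4f19
query mem[0x1e]=0x6f, mem[0x14]=0x6f, mem[0x01]=0x2e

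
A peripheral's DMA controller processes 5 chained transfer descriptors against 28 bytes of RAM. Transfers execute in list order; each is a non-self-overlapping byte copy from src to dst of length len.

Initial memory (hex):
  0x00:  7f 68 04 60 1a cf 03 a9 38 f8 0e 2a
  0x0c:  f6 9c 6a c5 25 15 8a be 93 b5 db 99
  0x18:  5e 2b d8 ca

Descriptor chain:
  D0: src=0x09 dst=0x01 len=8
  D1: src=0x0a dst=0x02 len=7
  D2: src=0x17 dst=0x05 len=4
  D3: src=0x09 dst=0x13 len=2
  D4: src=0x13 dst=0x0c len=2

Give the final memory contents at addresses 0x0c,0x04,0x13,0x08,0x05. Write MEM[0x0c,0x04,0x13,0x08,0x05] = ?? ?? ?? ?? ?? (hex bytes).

#0 dst[0x01+8] := {0xf8,0x0e,0x2a,0xf6,0x9c,0x6a,0xc5,0x25}
#1 dst[0x02+7] := {0x0e,0x2a,0xf6,0x9c,0x6a,0xc5,0x25}
#2 dst[0x05+4] := {0x99,0x5e,0x2b,0xd8}
#3 dst[0x13+2] := {0xf8,0x0e}
#4 dst[0x0c+2] := {0xf8,0x0e}
query mem[0x0c]=0xf8, mem[0x04]=0xf6, mem[0x13]=0xf8, mem[0x08]=0xd8, mem[0x05]=0x99

MEM[0x0c,0x04,0x13,0x08,0x05] = f8 f6 f8 d8 99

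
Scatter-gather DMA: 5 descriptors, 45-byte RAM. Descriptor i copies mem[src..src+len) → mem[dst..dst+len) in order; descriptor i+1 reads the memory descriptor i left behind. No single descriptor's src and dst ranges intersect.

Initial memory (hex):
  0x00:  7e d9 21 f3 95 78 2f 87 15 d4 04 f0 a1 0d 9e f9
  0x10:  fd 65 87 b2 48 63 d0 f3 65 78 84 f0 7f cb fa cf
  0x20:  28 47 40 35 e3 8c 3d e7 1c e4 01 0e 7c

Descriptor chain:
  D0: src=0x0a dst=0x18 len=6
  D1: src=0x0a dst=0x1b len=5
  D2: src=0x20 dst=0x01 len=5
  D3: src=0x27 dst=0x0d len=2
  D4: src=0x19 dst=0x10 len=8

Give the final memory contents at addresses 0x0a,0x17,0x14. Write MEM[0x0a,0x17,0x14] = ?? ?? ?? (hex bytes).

[0] 0x0a->0x18 len=6 : 04 f0 a1 0d 9e f9
[1] 0x0a->0x1b len=5 : 04 f0 a1 0d 9e
[2] 0x20->0x01 len=5 : 28 47 40 35 e3
[3] 0x27->0x0d len=2 : e7 1c
[4] 0x19->0x10 len=8 : f0 a1 04 f0 a1 0d 9e 28
query mem[0x0a]=0x04, mem[0x17]=0x28, mem[0x14]=0xa1

MEM[0x0a,0x17,0x14] = 04 28 a1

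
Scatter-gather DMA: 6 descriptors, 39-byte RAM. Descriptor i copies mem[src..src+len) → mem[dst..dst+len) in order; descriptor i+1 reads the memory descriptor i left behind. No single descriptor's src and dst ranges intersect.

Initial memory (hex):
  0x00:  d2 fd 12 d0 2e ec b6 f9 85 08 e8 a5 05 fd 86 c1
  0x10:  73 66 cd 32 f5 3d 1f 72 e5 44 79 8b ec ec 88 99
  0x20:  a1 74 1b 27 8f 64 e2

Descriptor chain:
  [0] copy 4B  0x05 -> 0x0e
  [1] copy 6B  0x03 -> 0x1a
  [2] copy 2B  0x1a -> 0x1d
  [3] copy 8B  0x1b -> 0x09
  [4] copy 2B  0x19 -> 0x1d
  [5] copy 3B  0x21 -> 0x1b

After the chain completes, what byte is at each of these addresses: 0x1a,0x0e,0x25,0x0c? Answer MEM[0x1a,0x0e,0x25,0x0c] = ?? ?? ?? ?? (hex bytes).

MEM[0x1a,0x0e,0x25,0x0c] = d0 a1 64 2e

  after D0: wrote 4B at 0x0e = ecb6f985
  after D1: wrote 6B at 0x1a = d02eecb6f985
  after D2: wrote 2B at 0x1d = d02e
  after D3: wrote 8B at 0x09 = 2eecd02e85a1741b
  after D4: wrote 2B at 0x1d = 44d0
  after D5: wrote 3B at 0x1b = 741b27
query mem[0x1a]=0xd0, mem[0x0e]=0xa1, mem[0x25]=0x64, mem[0x0c]=0x2e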